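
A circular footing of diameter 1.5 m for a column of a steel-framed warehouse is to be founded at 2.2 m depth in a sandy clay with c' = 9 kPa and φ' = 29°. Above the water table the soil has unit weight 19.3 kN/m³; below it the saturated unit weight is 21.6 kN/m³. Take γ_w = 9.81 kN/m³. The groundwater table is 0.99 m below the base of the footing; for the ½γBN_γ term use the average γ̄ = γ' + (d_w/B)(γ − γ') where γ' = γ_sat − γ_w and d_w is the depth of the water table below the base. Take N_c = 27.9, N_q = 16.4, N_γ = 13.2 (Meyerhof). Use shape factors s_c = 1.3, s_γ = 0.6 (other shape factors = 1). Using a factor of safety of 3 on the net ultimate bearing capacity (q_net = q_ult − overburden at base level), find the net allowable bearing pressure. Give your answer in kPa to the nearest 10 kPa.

q_all(net) ≈ 360 kPa

Effective surcharge at the founding depth q = γ·D_f = 19.3 × 2.2 = 42.46 kPa.
With d_w = 0.99 m < B, γ̄ = 11.79 + (0.99/1.5) × (19.3 − 11.79) = 16.747 kN/m³.
q_ult = c·N_c·s_c + q·N_q + 0.5·γ·B·N_γ·s_γ
     = 9 × 27.9 × 1.3 + 42.46 × 16.4 + 0.5 × 16.747 × 1.5 × 13.2 × 0.6
     = 326.43 + 696.34 + 99.475 = 1122.2 kPa.
q_net = 1122.2 − 42.46 = 1079.8 kPa.
q_all(net) = 1079.8 / 3 = 359.93 kPa.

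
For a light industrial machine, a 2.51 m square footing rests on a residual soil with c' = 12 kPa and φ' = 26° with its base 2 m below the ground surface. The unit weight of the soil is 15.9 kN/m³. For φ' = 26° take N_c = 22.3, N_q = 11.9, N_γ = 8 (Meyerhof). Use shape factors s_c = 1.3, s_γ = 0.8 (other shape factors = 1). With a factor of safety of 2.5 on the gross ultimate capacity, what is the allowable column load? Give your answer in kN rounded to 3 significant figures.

P_all ≈ 2150 kN

q = γ·D_f = 15.9 × 2 = 31.8 kPa.
c·N_c·s_c = 12 × 22.3 × 1.3 = 347.88 kPa
q·N_q = 31.8 × 11.9 = 378.42 kPa
0.5·γ·B·N_γ·s_γ = 0.5 × 15.9 × 2.51 × 8 × 0.8 = 127.71 kPa
q_ult = 347.88 + 378.42 + 127.71 = 854.01 kPa.
Gross allowable pressure q_all = 854.01 / 2.5 = 341.6 kPa.
Footing area = 6.3001 m², so allowable column load = 341.6 × 6.3001 = 2152.1 kN.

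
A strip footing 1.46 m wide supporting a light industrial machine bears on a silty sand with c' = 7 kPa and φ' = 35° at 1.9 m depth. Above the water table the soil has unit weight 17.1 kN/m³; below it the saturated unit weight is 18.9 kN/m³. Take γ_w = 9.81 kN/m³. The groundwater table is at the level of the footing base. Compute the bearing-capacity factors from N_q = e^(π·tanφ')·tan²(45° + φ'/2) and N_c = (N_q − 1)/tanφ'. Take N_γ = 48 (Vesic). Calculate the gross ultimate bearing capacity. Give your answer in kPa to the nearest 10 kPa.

q_ult ≈ 1720 kPa

tan35° = 0.7002, so N_q = e^(π×0.7002)·tan²(62.5°) = 9.023 × 3.69 = 33.3.
N_c = (33.3 − 1)/tan35° = 46.12.
Overburden at base level: q = 17.1 × 1.9 = 32.49 kPa.
Below the base the soil is submerged, so the ½γBN_γ term uses γ' = 18.9 − 9.81 = 9.09 kN/m³.
Cohesion term c·N_c = 7 × 46.124 = 322.87 kPa; surcharge term q·N_q = 32.49 × 33.296 = 1081.8 kPa; self-weight term 0.5·γ·B·N_γ = 0.5 × 9.09 × 1.46 × 48 = 318.51 kPa.
q_ult = 322.87 + 1081.8 + 318.51 = 1723.2 kPa.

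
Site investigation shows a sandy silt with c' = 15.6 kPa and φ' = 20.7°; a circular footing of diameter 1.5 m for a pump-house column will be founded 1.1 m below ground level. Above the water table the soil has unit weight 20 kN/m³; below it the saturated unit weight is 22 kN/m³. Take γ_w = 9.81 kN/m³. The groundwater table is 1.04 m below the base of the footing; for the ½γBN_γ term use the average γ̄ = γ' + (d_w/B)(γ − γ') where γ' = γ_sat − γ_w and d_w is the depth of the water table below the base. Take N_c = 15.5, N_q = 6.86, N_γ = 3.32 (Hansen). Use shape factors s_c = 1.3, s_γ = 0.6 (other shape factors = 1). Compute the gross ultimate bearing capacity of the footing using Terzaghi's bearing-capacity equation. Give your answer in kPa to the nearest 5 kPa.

q = γ·D_f = 20 × 1.1 = 22 kPa.
γ' = 12.19 kN/m³; averaging over the depth B below the base, γ̄ = γ' + (d_w/B)(γ − γ') = 17.605 kN/m³.
c·N_c·s_c = 15.6 × 15.5 × 1.3 = 314.34 kPa
q·N_q = 22 × 6.86 = 150.92 kPa
0.5·γ·B·N_γ·s_γ = 0.5 × 17.605 × 1.5 × 3.32 × 0.6 = 26.302 kPa
q_ult = 314.34 + 150.92 + 26.302 = 491.56 kPa.

q_ult ≈ 490 kPa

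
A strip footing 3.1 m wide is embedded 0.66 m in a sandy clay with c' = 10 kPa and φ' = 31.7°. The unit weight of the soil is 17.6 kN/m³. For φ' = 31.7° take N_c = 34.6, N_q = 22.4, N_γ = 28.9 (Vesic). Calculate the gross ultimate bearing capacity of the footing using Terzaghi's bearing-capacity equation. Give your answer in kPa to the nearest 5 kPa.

Effective surcharge at the founding depth q = γ·D_f = 17.6 × 0.66 = 11.616 kPa.
q_ult = c·N_c + q·N_q + 0.5·γ·B·N_γ
     = 10 × 34.6 + 11.616 × 22.4 + 0.5 × 17.6 × 3.1 × 28.9
     = 346 + 260.2 + 788.39 = 1394.6 kPa.

q_ult ≈ 1395 kPa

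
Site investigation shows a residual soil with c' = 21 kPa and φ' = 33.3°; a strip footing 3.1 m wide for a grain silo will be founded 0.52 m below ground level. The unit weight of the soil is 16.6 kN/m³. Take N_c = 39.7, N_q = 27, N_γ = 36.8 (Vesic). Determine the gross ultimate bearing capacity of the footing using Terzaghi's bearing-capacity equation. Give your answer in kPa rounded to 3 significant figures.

q = γ·D_f = 16.6 × 0.52 = 8.632 kPa.
c·N_c = 21 × 39.7 = 833.7 kPa
q·N_q = 8.632 × 27 = 233.06 kPa
0.5·γ·B·N_γ = 0.5 × 16.6 × 3.1 × 36.8 = 946.86 kPa
q_ult = 833.7 + 233.06 + 946.86 = 2013.6 kPa.

q_ult ≈ 2010 kPa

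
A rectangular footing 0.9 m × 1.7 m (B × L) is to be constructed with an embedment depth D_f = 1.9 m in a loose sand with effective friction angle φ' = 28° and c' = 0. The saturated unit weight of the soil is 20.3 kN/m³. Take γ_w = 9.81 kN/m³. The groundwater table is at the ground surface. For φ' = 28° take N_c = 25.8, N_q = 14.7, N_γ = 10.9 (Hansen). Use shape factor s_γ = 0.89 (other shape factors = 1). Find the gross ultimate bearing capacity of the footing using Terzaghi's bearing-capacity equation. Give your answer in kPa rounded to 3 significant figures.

γ' = 20.3 − 9.81 = 10.49 kN/m³ (submerged throughout). q = 10.49 × 1.9 = 19.931 kPa; the same γ' applies in the ½γBN_γ term.
q·N_q = 19.931 × 14.7 = 292.99 kPa
0.5·γ·B·N_γ·s_γ = 0.5 × 10.49 × 0.9 × 10.9 × 0.89 = 45.794 kPa
q_ult = 292.99 + 45.794 = 338.78 kPa.

q_ult ≈ 339 kPa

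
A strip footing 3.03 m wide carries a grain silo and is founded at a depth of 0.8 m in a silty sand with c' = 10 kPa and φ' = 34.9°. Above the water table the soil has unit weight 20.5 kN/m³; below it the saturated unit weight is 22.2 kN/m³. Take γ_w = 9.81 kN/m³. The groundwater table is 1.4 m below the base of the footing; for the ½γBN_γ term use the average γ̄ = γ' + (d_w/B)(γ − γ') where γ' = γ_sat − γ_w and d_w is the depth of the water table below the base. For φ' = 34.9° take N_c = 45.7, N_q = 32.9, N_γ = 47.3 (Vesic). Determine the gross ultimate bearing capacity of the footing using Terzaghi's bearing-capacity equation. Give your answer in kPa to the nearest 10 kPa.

Overburden at base level: q = 20.5 × 0.8 = 16.4 kPa.
The water table is 1.4 m below the base (< B = 3.03 m), so the ½γBN_γ term uses γ̄ = γ' + (d_w/B)(γ − γ') = 12.39 + (1.4/3.03)(20.5 − 12.39) = 16.137 kN/m³.
Cohesion term c·N_c = 10 × 45.7 = 457 kPa; surcharge term q·N_q = 16.4 × 32.9 = 539.56 kPa; self-weight term 0.5·γ·B·N_γ = 0.5 × 16.137 × 3.03 × 47.3 = 1156.4 kPa.
q_ult = 457 + 539.56 + 1156.4 = 2152.9 kPa.

q_ult ≈ 2150 kPa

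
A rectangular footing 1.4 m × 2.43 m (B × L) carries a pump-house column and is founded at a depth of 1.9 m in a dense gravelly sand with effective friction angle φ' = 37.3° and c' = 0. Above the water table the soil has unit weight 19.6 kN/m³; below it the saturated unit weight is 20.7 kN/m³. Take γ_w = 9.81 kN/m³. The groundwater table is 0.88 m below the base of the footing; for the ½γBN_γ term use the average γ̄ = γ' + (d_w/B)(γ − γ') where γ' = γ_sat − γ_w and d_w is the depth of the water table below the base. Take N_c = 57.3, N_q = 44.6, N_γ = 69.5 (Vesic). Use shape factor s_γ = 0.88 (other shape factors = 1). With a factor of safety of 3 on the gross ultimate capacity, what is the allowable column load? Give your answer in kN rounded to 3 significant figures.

P_all ≈ 2680 kN

Effective surcharge at the founding depth q = γ·D_f = 19.6 × 1.9 = 37.24 kPa.
With d_w = 0.88 m < B, γ̄ = 10.89 + (0.88/1.4) × (19.6 − 10.89) = 16.365 kN/m³.
q_ult = q·N_q + 0.5·γ·B·N_γ·s_γ
     = 37.24 × 44.6 + 0.5 × 16.365 × 1.4 × 69.5 × 0.88
     = 1660.9 + 700.61 = 2361.5 kPa.
Gross allowable pressure q_all = 2361.5 / 3 = 787.17 kPa.
Footing area = 3.402 m², so allowable column load = 787.17 × 3.402 = 2678 kN.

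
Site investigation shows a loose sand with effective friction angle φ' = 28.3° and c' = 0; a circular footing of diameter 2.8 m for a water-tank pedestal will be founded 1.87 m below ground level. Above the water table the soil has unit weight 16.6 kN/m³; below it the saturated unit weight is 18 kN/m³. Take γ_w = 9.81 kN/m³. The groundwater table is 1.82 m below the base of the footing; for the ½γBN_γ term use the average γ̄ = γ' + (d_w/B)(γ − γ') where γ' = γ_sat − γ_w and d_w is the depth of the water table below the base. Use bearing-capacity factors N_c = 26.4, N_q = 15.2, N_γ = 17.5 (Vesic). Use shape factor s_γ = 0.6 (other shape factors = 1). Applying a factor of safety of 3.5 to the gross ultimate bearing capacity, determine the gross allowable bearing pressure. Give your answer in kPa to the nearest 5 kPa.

q_all ≈ 190 kPa

Effective surcharge at the founding depth q = γ·D_f = 16.6 × 1.87 = 31.042 kPa.
With d_w = 1.82 m < B, γ̄ = 8.19 + (1.82/2.8) × (16.6 − 8.19) = 13.657 kN/m³.
q_ult = q·N_q + 0.5·γ·B·N_γ·s_γ
     = 31.042 × 15.2 + 0.5 × 13.657 × 2.8 × 17.5 × 0.6
     = 471.84 + 200.75 = 672.59 kPa.
q_all = q_ult / FS = 672.59 / 3.5 = 192.17 kPa.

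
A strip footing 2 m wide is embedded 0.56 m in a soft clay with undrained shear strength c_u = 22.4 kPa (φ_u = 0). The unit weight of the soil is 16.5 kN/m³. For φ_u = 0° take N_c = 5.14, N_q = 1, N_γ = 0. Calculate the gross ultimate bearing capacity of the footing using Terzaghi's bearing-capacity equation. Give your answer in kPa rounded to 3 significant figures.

Effective surcharge at the founding depth q = γ·D_f = 16.5 × 0.56 = 9.24 kPa.
q_ult = c·N_c + q·N_q
     = 22.4 × 5.14 + 9.24 × 1
     = 115.14 + 9.24 = 124.38 kPa.

q_ult ≈ 124 kPa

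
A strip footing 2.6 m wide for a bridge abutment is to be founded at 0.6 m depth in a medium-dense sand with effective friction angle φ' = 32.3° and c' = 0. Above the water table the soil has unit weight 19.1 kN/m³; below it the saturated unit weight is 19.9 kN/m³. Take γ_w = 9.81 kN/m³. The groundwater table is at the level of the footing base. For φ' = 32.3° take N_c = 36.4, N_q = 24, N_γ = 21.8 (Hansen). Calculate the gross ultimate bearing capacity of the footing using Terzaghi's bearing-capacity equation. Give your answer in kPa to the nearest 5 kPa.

q_ult ≈ 560 kPa

Effective surcharge at the founding depth q = γ·D_f = 19.1 × 0.6 = 11.46 kPa.
The water table coincides with the base, so in the self-weight term γ → γ' = 10.09 kN/m³.
q_ult = q·N_q + 0.5·γ·B·N_γ
     = 11.46 × 24 + 0.5 × 10.09 × 2.6 × 21.8
     = 275.04 + 285.95 = 560.99 kPa.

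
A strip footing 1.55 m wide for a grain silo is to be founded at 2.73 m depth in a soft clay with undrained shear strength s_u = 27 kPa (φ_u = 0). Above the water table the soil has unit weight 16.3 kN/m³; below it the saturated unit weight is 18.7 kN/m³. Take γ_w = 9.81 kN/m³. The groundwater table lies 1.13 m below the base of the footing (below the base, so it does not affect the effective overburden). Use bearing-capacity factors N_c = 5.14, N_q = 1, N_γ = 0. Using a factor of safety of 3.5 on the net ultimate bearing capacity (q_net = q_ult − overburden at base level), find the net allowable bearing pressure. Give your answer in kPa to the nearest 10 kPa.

q = γ·D_f = 16.3 × 2.73 = 44.499 kPa.
c·N_c = 27 × 5.14 = 138.78 kPa
q·N_q = 44.499 × 1 = 44.499 kPa
q_ult = 138.78 + 44.499 = 183.28 kPa.
q_net = 183.28 − 44.499 = 138.78 kPa.
q_all(net) = 138.78 / 3.5 = 39.651 kPa.

q_all(net) ≈ 40 kPa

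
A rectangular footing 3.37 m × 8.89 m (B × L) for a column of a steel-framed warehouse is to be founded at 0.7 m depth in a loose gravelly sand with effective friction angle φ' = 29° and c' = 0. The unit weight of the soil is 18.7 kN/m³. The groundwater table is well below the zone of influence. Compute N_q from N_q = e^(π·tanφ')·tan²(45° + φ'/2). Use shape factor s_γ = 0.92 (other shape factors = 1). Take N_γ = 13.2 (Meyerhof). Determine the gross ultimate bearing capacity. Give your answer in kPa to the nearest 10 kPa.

q_ult ≈ 600 kPa

tan29° = 0.5543, so N_q = e^(π×0.5543)·tan²(59.5°) = 5.705 × 2.882 = 16.44.
q = γ·D_f = 18.7 × 0.7 = 13.09 kPa.
q·N_q = 13.09 × 16.443 = 215.24 kPa
0.5·γ·B·N_γ·s_γ = 0.5 × 18.7 × 3.37 × 13.2 × 0.92 = 382.65 kPa
q_ult = 215.24 + 382.65 = 597.89 kPa.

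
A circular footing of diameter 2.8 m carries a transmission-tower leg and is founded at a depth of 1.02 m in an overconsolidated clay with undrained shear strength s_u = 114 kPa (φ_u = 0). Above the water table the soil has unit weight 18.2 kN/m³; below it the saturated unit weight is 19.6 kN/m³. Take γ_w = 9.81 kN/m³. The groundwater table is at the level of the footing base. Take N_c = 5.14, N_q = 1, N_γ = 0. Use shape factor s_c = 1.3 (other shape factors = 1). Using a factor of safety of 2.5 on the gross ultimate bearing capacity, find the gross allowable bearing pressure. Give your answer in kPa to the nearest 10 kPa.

q_all ≈ 310 kPa

q = γ·D_f = 18.2 × 1.02 = 18.564 kPa.
c·N_c·s_c = 114 × 5.14 × 1.3 = 761.75 kPa
q·N_q = 18.564 × 1 = 18.564 kPa
q_ult = 761.75 + 18.564 = 780.31 kPa.
q_all = 780.31 / 2.5 = 312.12 kPa.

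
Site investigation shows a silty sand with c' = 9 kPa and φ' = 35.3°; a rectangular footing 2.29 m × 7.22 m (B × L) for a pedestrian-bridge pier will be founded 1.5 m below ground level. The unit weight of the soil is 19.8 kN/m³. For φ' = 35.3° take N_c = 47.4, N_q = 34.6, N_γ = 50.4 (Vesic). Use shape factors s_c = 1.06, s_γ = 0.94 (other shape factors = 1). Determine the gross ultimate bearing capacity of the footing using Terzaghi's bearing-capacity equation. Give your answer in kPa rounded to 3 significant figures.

q_ult ≈ 2550 kPa

Effective surcharge at the founding depth q = γ·D_f = 19.8 × 1.5 = 29.7 kPa.
q_ult = c·N_c·s_c + q·N_q + 0.5·γ·B·N_γ·s_γ
     = 9 × 47.4 × 1.06 + 29.7 × 34.6 + 0.5 × 19.8 × 2.29 × 50.4 × 0.94
     = 452.2 + 1027.6 + 1074.1 = 2553.9 kPa.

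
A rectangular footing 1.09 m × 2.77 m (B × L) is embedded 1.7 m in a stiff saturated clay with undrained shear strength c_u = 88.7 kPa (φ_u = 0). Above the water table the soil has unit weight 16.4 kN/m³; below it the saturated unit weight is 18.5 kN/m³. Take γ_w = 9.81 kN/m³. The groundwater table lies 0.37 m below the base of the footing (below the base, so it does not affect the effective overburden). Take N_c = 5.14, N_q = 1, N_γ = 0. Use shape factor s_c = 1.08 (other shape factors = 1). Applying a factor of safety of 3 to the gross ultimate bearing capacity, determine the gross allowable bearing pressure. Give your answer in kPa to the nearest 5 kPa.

Overburden at base level: q = 16.4 × 1.7 = 27.88 kPa.
Cohesion term c·N_c·s_c = 88.7 × 5.14 × 1.08 = 492.39 kPa; surcharge term q·N_q = 27.88 × 1 = 27.88 kPa.
q_ult = 492.39 + 27.88 = 520.27 kPa.
q_all = q_ult / FS = 520.27 / 3 = 173.42 kPa.

q_all ≈ 175 kPa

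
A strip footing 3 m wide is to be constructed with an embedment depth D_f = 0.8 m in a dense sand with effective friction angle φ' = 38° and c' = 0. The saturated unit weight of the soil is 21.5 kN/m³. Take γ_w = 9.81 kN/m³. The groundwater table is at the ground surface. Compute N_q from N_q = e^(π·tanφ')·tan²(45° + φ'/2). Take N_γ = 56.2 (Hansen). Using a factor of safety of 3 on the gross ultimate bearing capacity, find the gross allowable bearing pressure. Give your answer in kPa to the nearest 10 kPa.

q_all ≈ 480 kPa

N_q = e^(π·tan38°)·tan²(64°) = 48.93.
γ' = 21.5 − 9.81 = 11.69 kN/m³ (submerged throughout). q = 11.69 × 0.8 = 9.352 kPa; the same γ' applies in the ½γBN_γ term.
q·N_q = 9.352 × 48.933 = 457.62 kPa
0.5·γ·B·N_γ = 0.5 × 11.69 × 3 × 56.2 = 985.47 kPa
q_ult = 457.62 + 985.47 = 1443.1 kPa.
q_all = 1443.1 / 3 = 481.03 kPa.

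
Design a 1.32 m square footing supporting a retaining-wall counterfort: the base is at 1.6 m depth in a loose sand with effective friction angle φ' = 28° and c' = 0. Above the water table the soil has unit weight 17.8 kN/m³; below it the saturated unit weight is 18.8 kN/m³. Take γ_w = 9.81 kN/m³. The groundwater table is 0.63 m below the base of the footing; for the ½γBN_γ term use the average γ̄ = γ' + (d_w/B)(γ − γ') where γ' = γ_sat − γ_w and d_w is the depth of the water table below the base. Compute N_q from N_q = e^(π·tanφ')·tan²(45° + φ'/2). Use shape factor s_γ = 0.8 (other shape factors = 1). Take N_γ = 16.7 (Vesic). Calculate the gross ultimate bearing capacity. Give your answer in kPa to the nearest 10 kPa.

tan28° = 0.5317, so N_q = e^(π×0.5317)·tan²(59°) = 5.314 × 2.77 = 14.72.
Effective surcharge at the founding depth q = γ·D_f = 17.8 × 1.6 = 28.48 kPa.
With d_w = 0.63 m < B, γ̄ = 8.99 + (0.63/1.32) × (17.8 − 8.99) = 13.195 kN/m³.
q_ult = q·N_q + 0.5·γ·B·N_γ·s_γ
     = 28.48 × 14.72 + 0.5 × 13.195 × 1.32 × 16.7 × 0.8
     = 419.22 + 116.35 = 535.57 kPa.

q_ult ≈ 540 kPa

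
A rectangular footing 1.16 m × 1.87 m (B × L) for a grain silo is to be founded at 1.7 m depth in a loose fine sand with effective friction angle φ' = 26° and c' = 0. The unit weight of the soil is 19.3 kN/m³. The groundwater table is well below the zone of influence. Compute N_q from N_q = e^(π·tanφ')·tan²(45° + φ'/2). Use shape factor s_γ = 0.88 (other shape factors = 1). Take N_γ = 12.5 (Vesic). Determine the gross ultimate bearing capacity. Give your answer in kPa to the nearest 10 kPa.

q_ult ≈ 510 kPa

tan26° = 0.4877, so N_q = e^(π×0.4877)·tan²(58°) = 4.629 × 2.561 = 11.85.
Overburden at base level: q = 19.3 × 1.7 = 32.81 kPa.
Surcharge term q·N_q = 32.81 × 11.854 = 388.94 kPa; self-weight term 0.5·γ·B·N_γ·s_γ = 0.5 × 19.3 × 1.16 × 12.5 × 0.88 = 123.13 kPa.
q_ult = 388.94 + 123.13 = 512.07 kPa.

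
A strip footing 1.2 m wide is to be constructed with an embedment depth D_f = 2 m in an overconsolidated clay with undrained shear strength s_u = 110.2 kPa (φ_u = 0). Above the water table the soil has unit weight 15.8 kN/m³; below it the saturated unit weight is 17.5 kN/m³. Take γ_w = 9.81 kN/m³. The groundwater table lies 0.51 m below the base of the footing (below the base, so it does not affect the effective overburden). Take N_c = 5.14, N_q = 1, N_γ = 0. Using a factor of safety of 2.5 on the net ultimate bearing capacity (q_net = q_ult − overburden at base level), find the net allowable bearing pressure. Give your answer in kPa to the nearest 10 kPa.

q = γ·D_f = 15.8 × 2 = 31.6 kPa.
c·N_c = 110.2 × 5.14 = 566.43 kPa
q·N_q = 31.6 × 1 = 31.6 kPa
q_ult = 566.43 + 31.6 = 598.03 kPa.
q_net = 598.03 − 31.6 = 566.43 kPa.
q_all(net) = 566.43 / 2.5 = 226.57 kPa.

q_all(net) ≈ 230 kPa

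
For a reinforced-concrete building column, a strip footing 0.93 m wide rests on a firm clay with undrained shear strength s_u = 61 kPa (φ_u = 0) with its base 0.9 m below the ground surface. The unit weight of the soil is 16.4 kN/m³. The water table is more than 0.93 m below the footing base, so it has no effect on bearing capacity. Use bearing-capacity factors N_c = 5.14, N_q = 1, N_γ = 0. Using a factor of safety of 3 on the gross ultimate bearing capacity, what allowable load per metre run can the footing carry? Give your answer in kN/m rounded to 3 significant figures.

q = γ·D_f = 16.4 × 0.9 = 14.76 kPa.
c·N_c = 61 × 5.14 = 313.54 kPa
q·N_q = 14.76 × 1 = 14.76 kPa
q_ult = 313.54 + 14.76 = 328.3 kPa.
Gross allowable pressure q_all = 328.3 / 3 = 109.43 kPa.
Allowable wall load = q_all × B = 109.43 × 0.93 = 101.77 kN per metre run.

≈ 102 kN/m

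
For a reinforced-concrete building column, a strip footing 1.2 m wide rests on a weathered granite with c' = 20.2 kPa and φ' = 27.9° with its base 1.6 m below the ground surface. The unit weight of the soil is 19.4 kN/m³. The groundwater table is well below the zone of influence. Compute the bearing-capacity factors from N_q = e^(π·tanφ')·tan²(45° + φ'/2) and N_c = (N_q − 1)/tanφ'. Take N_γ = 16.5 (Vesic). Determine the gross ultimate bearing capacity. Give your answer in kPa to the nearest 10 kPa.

tan27.9° = 0.5295, so N_q = e^(π×0.5295)·tan²(58.95°) = 5.277 × 2.759 = 14.56.
N_c = (14.56 − 1)/tan27.9° = 25.61.
q = γ·D_f = 19.4 × 1.6 = 31.04 kPa.
c·N_c = 20.2 × 25.609 = 517.3 kPa
q·N_q = 31.04 × 14.559 = 451.92 kPa
0.5·γ·B·N_γ = 0.5 × 19.4 × 1.2 × 16.5 = 192.06 kPa
q_ult = 517.3 + 451.92 + 192.06 = 1161.3 kPa.

q_ult ≈ 1160 kPa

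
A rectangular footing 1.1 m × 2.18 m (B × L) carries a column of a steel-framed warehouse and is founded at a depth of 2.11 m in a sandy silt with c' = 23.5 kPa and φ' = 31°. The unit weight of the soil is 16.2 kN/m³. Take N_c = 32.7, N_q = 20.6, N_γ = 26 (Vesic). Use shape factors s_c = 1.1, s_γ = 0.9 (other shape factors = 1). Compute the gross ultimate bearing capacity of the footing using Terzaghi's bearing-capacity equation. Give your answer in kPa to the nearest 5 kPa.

q_ult ≈ 1760 kPa

Effective surcharge at the founding depth q = γ·D_f = 16.2 × 2.11 = 34.182 kPa.
q_ult = c·N_c·s_c + q·N_q + 0.5·γ·B·N_γ·s_γ
     = 23.5 × 32.7 × 1.1 + 34.182 × 20.6 + 0.5 × 16.2 × 1.1 × 26 × 0.9
     = 845.3 + 704.15 + 208.49 = 1757.9 kPa.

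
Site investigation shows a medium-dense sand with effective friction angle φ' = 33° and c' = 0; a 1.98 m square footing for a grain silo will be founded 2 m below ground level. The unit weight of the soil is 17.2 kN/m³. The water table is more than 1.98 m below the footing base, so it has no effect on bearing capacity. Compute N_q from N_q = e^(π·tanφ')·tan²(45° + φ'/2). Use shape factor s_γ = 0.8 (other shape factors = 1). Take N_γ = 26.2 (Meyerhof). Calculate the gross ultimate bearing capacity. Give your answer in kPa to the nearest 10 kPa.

q_ult ≈ 1250 kPa

tan33° = 0.6494, so N_q = e^(π×0.6494)·tan²(61.5°) = 7.692 × 3.392 = 26.09.
Effective surcharge at the founding depth q = γ·D_f = 17.2 × 2 = 34.4 kPa.
q_ult = q·N_q + 0.5·γ·B·N_γ·s_γ
     = 34.4 × 26.092 + 0.5 × 17.2 × 1.98 × 26.2 × 0.8
     = 897.57 + 356.91 = 1254.5 kPa.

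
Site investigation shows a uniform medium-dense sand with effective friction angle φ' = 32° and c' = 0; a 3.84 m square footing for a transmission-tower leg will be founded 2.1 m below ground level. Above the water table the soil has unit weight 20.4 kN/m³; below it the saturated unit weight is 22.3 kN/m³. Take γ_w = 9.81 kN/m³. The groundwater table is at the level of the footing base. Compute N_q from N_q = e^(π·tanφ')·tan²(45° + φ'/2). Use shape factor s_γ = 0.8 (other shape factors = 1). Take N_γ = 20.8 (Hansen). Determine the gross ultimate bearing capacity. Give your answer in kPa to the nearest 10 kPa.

tan32° = 0.6249, so N_q = e^(π×0.6249)·tan²(61°) = 7.121 × 3.255 = 23.18.
Overburden at base level: q = 20.4 × 2.1 = 42.84 kPa.
Below the base the soil is submerged, so the ½γBN_γ term uses γ' = 22.3 − 9.81 = 12.49 kN/m³.
Surcharge term q·N_q = 42.84 × 23.177 = 992.89 kPa; self-weight term 0.5·γ·B·N_γ·s_γ = 0.5 × 12.49 × 3.84 × 20.8 × 0.8 = 399.04 kPa.
q_ult = 992.89 + 399.04 = 1391.9 kPa.

q_ult ≈ 1390 kPa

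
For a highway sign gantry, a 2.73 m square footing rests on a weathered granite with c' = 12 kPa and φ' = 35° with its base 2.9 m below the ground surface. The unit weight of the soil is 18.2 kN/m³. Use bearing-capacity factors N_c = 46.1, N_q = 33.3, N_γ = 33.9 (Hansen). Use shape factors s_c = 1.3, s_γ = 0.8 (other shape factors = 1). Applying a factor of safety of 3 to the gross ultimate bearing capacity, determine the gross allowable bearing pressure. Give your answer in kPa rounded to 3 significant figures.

q_all ≈ 1050 kPa

Effective surcharge at the founding depth q = γ·D_f = 18.2 × 2.9 = 52.78 kPa.
q_ult = c·N_c·s_c + q·N_q + 0.5·γ·B·N_γ·s_γ
     = 12 × 46.1 × 1.3 + 52.78 × 33.3 + 0.5 × 18.2 × 2.73 × 33.9 × 0.8
     = 719.16 + 1757.6 + 673.74 = 3150.5 kPa.
q_all = q_ult / FS = 3150.5 / 3 = 1050.2 kPa.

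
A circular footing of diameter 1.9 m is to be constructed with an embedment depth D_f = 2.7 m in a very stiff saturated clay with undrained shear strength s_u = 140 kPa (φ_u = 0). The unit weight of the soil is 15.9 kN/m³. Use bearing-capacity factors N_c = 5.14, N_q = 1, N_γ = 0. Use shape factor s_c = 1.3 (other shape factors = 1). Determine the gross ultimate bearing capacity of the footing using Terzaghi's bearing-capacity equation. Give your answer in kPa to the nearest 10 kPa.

Overburden at base level: q = 15.9 × 2.7 = 42.93 kPa.
Cohesion term c·N_c·s_c = 140 × 5.14 × 1.3 = 935.48 kPa; surcharge term q·N_q = 42.93 × 1 = 42.93 kPa.
q_ult = 935.48 + 42.93 = 978.41 kPa.

q_ult ≈ 980 kPa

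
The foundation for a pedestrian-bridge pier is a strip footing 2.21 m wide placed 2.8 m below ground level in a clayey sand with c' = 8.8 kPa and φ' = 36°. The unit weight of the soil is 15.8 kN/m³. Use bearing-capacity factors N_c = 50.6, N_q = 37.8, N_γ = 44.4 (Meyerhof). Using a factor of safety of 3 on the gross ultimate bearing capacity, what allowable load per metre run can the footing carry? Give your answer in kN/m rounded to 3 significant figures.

Overburden at base level: q = 15.8 × 2.8 = 44.24 kPa.
Cohesion term c·N_c = 8.8 × 50.6 = 445.28 kPa; surcharge term q·N_q = 44.24 × 37.8 = 1672.3 kPa; self-weight term 0.5·γ·B·N_γ = 0.5 × 15.8 × 2.21 × 44.4 = 775.18 kPa.
q_ult = 445.28 + 1672.3 + 775.18 = 2892.7 kPa.
Gross allowable pressure q_all = 2892.7 / 3 = 964.24 kPa.
Allowable wall load = q_all × B = 964.24 × 2.21 = 2131 kN per metre run.

≈ 2130 kN/m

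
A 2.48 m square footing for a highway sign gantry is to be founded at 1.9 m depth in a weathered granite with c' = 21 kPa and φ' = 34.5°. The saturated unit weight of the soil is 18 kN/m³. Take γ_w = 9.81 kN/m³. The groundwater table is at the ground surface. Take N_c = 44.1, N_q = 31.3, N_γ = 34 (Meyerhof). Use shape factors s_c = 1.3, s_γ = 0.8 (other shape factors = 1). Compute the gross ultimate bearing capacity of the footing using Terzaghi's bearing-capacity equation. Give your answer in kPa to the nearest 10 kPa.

γ' = 18 − 9.81 = 8.19 kN/m³ (submerged throughout). q = 8.19 × 1.9 = 15.561 kPa; the same γ' applies in the ½γBN_γ term.
c·N_c·s_c = 21 × 44.1 × 1.3 = 1203.9 kPa
q·N_q = 15.561 × 31.3 = 487.06 kPa
0.5·γ·B·N_γ·s_γ = 0.5 × 8.19 × 2.48 × 34 × 0.8 = 276.23 kPa
q_ult = 1203.9 + 487.06 + 276.23 = 1967.2 kPa.

q_ult ≈ 1970 kPa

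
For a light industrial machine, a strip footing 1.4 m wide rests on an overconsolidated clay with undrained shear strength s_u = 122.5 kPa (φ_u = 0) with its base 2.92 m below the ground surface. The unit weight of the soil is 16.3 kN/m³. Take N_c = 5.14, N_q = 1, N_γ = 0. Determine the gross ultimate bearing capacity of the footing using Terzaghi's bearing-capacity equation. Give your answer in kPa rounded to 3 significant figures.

Overburden at base level: q = 16.3 × 2.92 = 47.596 kPa.
Cohesion term c·N_c = 122.5 × 5.14 = 629.65 kPa; surcharge term q·N_q = 47.596 × 1 = 47.596 kPa.
q_ult = 629.65 + 47.596 = 677.25 kPa.

q_ult ≈ 677 kPa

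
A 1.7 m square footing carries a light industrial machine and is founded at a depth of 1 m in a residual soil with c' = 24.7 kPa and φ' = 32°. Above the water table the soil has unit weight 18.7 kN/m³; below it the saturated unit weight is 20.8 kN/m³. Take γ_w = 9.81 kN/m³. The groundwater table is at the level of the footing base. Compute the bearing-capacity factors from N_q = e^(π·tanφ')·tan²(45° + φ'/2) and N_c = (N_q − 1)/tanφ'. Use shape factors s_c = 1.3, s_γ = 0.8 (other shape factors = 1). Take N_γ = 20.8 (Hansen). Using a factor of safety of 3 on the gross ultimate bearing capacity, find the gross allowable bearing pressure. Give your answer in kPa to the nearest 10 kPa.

q_all ≈ 580 kPa

N_q = e^(π·tan32°)·tan²(61°) = 23.18; N_c = (N_q − 1)/tanφ' = 35.49.
Effective surcharge at the founding depth q = γ·D_f = 18.7 × 1 = 18.7 kPa.
The water table coincides with the base, so in the self-weight term γ → γ' = 10.99 kN/m³.
q_ult = c·N_c·s_c + q·N_q + 0.5·γ·B·N_γ·s_γ
     = 24.7 × 35.49 × 1.3 + 18.7 × 23.177 + 0.5 × 10.99 × 1.7 × 20.8 × 0.8
     = 1139.6 + 433.41 + 155.44 = 1728.4 kPa.
q_all = 1728.4 / 3 = 576.15 kPa.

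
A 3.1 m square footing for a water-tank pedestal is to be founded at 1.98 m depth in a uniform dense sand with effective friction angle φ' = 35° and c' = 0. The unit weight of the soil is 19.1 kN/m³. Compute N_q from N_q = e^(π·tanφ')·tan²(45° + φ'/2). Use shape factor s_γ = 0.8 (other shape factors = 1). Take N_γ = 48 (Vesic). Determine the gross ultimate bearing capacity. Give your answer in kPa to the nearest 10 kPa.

tan35° = 0.7002, so N_q = e^(π×0.7002)·tan²(62.5°) = 9.023 × 3.69 = 33.3.
Overburden at base level: q = 19.1 × 1.98 = 37.818 kPa.
Surcharge term q·N_q = 37.818 × 33.296 = 1259.2 kPa; self-weight term 0.5·γ·B·N_γ·s_γ = 0.5 × 19.1 × 3.1 × 48 × 0.8 = 1136.8 kPa.
q_ult = 1259.2 + 1136.8 = 2396 kPa.

q_ult ≈ 2400 kPa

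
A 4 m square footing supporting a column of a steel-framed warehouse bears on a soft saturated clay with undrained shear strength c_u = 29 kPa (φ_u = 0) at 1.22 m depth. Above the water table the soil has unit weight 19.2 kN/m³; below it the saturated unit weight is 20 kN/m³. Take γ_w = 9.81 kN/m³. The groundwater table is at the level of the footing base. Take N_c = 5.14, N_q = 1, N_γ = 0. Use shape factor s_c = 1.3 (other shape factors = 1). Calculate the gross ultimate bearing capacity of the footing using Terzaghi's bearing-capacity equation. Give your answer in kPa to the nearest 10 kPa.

q_ult ≈ 220 kPa

q = γ·D_f = 19.2 × 1.22 = 23.424 kPa.
c·N_c·s_c = 29 × 5.14 × 1.3 = 193.78 kPa
q·N_q = 23.424 × 1 = 23.424 kPa
q_ult = 193.78 + 23.424 = 217.2 kPa.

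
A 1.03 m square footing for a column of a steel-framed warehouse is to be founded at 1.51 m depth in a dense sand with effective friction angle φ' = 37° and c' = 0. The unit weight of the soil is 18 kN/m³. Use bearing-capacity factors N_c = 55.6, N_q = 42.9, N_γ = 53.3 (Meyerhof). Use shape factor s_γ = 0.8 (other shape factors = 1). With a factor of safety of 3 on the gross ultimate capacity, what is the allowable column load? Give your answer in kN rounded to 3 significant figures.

q = γ·D_f = 18 × 1.51 = 27.18 kPa.
q·N_q = 27.18 × 42.9 = 1166 kPa
0.5·γ·B·N_γ·s_γ = 0.5 × 18 × 1.03 × 53.3 × 0.8 = 395.27 kPa
q_ult = 1166 + 395.27 = 1561.3 kPa.
Gross allowable pressure q_all = 1561.3 / 3 = 520.43 kPa.
Footing area = 1.0609 m², so allowable column load = 520.43 × 1.0609 = 552.13 kN.

P_all ≈ 552 kN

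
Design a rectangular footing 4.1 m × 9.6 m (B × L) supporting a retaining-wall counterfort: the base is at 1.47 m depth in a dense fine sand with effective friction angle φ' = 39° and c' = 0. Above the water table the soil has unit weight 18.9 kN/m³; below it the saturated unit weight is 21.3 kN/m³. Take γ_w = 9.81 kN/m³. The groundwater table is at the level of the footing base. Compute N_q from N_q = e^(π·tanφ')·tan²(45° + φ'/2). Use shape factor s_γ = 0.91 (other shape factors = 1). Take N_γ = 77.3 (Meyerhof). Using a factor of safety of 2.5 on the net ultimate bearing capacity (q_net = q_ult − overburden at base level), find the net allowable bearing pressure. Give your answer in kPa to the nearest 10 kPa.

q_all(net) ≈ 1270 kPa

N_q = e^(π·tan39°)·tan²(64.5°) = 55.96.
Overburden at base level: q = 18.9 × 1.47 = 27.783 kPa.
Below the base the soil is submerged, so the ½γBN_γ term uses γ' = 21.3 − 9.81 = 11.49 kN/m³.
Surcharge term q·N_q = 27.783 × 55.957 = 1554.7 kPa; self-weight term 0.5·γ·B·N_γ·s_γ = 0.5 × 11.49 × 4.1 × 77.3 × 0.91 = 1656.9 kPa.
q_ult = 1554.7 + 1656.9 = 3211.6 kPa.
q_net = 3211.6 − 27.783 = 3183.8 kPa.
q_all(net) = 3183.8 / 2.5 = 1273.5 kPa.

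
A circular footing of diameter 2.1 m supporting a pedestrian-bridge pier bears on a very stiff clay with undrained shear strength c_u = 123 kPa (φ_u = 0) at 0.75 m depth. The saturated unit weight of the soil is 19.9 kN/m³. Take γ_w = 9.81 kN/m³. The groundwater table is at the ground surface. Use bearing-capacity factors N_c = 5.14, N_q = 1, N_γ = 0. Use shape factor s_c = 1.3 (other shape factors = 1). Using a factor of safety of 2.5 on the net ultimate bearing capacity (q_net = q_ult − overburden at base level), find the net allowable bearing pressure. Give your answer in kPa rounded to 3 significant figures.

q_all(net) ≈ 329 kPa

Water table at ground surface, so effective unit weight γ' = 19.9 − 9.81 = 10.09 kN/m³ is used throughout; overburden q = 10.09 × 0.75 = 7.5675 kPa.
Cohesion term c·N_c·s_c = 123 × 5.14 × 1.3 = 821.89 kPa; surcharge term q·N_q = 7.5675 × 1 = 7.5675 kPa.
q_ult = 821.89 + 7.5675 = 829.45 kPa.
q_net = 829.45 − 7.5675 = 821.89 kPa.
q_all(net) = 821.89 / 2.5 = 328.75 kPa.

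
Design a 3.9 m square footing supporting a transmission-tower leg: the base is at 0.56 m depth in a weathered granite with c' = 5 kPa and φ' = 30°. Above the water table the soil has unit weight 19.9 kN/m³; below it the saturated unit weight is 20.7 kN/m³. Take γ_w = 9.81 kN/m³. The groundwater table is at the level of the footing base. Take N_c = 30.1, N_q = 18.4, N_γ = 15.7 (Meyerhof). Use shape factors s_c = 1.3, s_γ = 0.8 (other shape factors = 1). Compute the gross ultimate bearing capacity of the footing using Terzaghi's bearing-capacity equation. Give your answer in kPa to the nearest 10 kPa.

Effective surcharge at the founding depth q = γ·D_f = 19.9 × 0.56 = 11.144 kPa.
The water table coincides with the base, so in the self-weight term γ → γ' = 10.89 kN/m³.
q_ult = c·N_c·s_c + q·N_q + 0.5·γ·B·N_γ·s_γ
     = 5 × 30.1 × 1.3 + 11.144 × 18.4 + 0.5 × 10.89 × 3.9 × 15.7 × 0.8
     = 195.65 + 205.05 + 266.72 = 667.42 kPa.

q_ult ≈ 670 kPa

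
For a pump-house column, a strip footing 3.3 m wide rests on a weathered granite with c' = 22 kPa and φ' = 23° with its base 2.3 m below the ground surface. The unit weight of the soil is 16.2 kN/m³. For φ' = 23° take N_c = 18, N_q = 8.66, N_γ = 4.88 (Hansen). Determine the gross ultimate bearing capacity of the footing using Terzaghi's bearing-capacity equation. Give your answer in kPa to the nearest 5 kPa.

q_ult ≈ 850 kPa

Effective surcharge at the founding depth q = γ·D_f = 16.2 × 2.3 = 37.26 kPa.
q_ult = c·N_c + q·N_q + 0.5·γ·B·N_γ
     = 22 × 18 + 37.26 × 8.66 + 0.5 × 16.2 × 3.3 × 4.88
     = 396 + 322.67 + 130.44 = 849.11 kPa.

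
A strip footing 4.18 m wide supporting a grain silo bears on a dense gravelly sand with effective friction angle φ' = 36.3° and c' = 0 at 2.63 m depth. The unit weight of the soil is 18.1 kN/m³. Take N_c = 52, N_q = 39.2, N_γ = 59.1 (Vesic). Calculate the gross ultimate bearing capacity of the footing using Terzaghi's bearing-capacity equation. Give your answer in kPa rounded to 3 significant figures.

Overburden at base level: q = 18.1 × 2.63 = 47.603 kPa.
Surcharge term q·N_q = 47.603 × 39.2 = 1866 kPa; self-weight term 0.5·γ·B·N_γ = 0.5 × 18.1 × 4.18 × 59.1 = 2235.7 kPa.
q_ult = 1866 + 2235.7 = 4101.7 kPa.

q_ult ≈ 4100 kPa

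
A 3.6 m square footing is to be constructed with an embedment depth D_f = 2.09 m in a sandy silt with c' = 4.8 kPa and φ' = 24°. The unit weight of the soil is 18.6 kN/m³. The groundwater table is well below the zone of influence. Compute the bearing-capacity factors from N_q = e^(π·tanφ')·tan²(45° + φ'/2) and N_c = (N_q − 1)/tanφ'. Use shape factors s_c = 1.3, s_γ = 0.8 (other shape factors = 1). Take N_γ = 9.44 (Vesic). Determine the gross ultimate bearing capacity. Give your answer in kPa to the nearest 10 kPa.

tan24° = 0.4452, so N_q = e^(π×0.4452)·tan²(57°) = 4.05 × 2.371 = 9.6.
N_c = (9.6 − 1)/tan24° = 19.32.
Overburden at base level: q = 18.6 × 2.09 = 38.874 kPa.
Cohesion term c·N_c·s_c = 4.8 × 19.324 × 1.3 = 120.58 kPa; surcharge term q·N_q = 38.874 × 9.6034 = 373.32 kPa; self-weight term 0.5·γ·B·N_γ·s_γ = 0.5 × 18.6 × 3.6 × 9.44 × 0.8 = 252.84 kPa.
q_ult = 120.58 + 373.32 + 252.84 = 746.74 kPa.

q_ult ≈ 750 kPa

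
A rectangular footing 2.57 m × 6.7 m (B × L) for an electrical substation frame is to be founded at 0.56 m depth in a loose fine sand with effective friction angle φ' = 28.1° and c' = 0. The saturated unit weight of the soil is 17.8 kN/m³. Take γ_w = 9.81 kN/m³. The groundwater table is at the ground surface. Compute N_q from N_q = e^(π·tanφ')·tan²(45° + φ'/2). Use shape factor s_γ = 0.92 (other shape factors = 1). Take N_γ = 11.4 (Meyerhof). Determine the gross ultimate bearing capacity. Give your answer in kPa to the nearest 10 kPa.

tan28.1° = 0.534, so N_q = e^(π×0.534)·tan²(59.05°) = 5.352 × 2.781 = 14.88.
With the water table at the surface the whole profile is submerged: γ' = 17.8 − 9.81 = 7.99 kN/m³, so q = γ'·D_f = 4.4744 kPa; the same γ' applies in the ½γBN_γ term.
q_ult = q·N_q + 0.5·γ·B·N_γ·s_γ
     = 4.4744 × 14.883 + 0.5 × 7.99 × 2.57 × 11.4 × 0.92
     = 66.591 + 107.68 = 174.27 kPa.

q_ult ≈ 170 kPa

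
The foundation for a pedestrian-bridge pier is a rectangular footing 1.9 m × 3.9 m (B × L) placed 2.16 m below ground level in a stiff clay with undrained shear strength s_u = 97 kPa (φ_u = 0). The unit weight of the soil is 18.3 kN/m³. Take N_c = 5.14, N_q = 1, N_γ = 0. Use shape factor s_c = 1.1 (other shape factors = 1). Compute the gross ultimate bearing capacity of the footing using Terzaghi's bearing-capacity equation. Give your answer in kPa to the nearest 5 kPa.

q_ult ≈ 590 kPa

Overburden at base level: q = 18.3 × 2.16 = 39.528 kPa.
Cohesion term c·N_c·s_c = 97 × 5.14 × 1.1 = 548.44 kPa; surcharge term q·N_q = 39.528 × 1 = 39.528 kPa.
q_ult = 548.44 + 39.528 = 587.97 kPa.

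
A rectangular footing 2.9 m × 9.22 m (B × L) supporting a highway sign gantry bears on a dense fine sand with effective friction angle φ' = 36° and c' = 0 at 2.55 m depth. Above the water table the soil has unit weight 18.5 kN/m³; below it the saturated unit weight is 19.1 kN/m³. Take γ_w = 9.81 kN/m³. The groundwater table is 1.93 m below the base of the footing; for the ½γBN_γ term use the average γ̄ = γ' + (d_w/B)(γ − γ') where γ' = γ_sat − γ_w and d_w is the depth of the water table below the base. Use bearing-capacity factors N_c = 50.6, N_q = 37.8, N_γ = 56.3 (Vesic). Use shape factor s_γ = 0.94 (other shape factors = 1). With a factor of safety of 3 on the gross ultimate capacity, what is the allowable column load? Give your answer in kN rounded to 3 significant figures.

Overburden at base level: q = 18.5 × 2.55 = 47.175 kPa.
The water table is 1.93 m below the base (< B = 2.9 m), so the ½γBN_γ term uses γ̄ = γ' + (d_w/B)(γ − γ') = 9.29 + (1.93/2.9)(18.5 − 9.29) = 15.419 kN/m³.
Surcharge term q·N_q = 47.175 × 37.8 = 1783.2 kPa; self-weight term 0.5·γ·B·N_γ·s_γ = 0.5 × 15.419 × 2.9 × 56.3 × 0.94 = 1183.2 kPa.
q_ult = 1783.2 + 1183.2 = 2966.5 kPa.
Gross allowable pressure q_all = 2966.5 / 3 = 988.82 kPa.
Footing area = 26.738 m², so allowable column load = 988.82 × 26.738 = 26439 kN.

P_all ≈ 26400 kN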